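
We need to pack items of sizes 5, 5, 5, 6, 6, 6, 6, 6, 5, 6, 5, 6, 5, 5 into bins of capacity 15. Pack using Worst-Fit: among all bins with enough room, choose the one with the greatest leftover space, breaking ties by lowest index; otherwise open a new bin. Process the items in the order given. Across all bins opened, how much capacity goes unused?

bin 1: place 5, 10 left
bin 1: place 5, 5 left
bin 1: place 5, 0 left
bin 2: place 6, 9 left
bin 2: place 6, 3 left
bin 3: place 6, 9 left
bin 3: place 6, 3 left
bin 4: place 6, 9 left
bin 4: place 5, 4 left
bin 5: place 6, 9 left
bin 5: place 5, 4 left
bin 6: place 6, 9 left
bin 6: place 5, 4 left
bin 7: place 5, 10 left
7 bins × 15 = 105; used 77; unused 28.

28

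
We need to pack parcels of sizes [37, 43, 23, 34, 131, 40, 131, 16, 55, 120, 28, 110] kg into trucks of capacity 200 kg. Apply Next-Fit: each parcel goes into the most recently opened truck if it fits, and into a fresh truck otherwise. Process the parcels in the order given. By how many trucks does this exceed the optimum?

Next-Fit: [37,43,23,34] [131,40] [131,16] [55,120] [28,110] → 5 trucks.
Total size 768 kg; any packing needs at least ⌈768/200⌉ = 4 trucks.
An optimal packing achieves that bound: [131,55] [131,43,23] [120,40,37] [110,34,28,16] → 4 trucks.
Excess: 5 − 4 = 1.

1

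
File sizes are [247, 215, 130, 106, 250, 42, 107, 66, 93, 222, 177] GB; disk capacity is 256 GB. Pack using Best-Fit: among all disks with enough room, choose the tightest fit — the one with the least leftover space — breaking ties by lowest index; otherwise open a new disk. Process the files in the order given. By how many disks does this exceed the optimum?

1

Best-Fit: [247] [215] [130,106] [250] [42,107,66] [93] [222] [177] → 8 disks.
Total size 1655 GB; any packing needs at least ⌈1655/256⌉ = 7 disks.
An optimal packing achieves that bound: [250] [247] [222] [215] [177,66] [130,107] [106,93,42] → 7 disks.
Excess: 8 − 7 = 1.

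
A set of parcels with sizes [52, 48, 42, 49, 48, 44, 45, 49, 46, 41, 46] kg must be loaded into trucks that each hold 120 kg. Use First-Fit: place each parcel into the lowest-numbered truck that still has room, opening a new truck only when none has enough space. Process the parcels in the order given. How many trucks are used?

truck 1: place 52 kg, 68 kg left
truck 1: place 48 kg, 20 kg left
truck 2: place 42 kg, 78 kg left
truck 2: place 49 kg, 29 kg left
truck 3: place 48 kg, 72 kg left
truck 3: place 44 kg, 28 kg left
truck 4: place 45 kg, 75 kg left
truck 4: place 49 kg, 26 kg left
truck 5: place 46 kg, 74 kg left
truck 5: place 41 kg, 33 kg left
truck 6: place 46 kg, 74 kg left
Final trucks: [52,48] [42,49] [48,44] [45,49] [46,41] [46].

6 trucks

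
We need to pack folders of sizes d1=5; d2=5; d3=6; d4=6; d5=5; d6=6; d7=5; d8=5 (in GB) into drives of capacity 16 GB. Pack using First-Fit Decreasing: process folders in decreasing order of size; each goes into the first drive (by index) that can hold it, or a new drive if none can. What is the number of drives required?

Sorted descending: 6, 6, 6, 5, 5, 5, 5, 5.
drive 1: place 6 GB, 10 GB left
drive 1: place 6 GB, 4 GB left
drive 2: place 6 GB, 10 GB left
drive 2: place 5 GB, 5 GB left
drive 2: place 5 GB, 0 GB left
drive 3: place 5 GB, 11 GB left
drive 3: place 5 GB, 6 GB left
drive 3: place 5 GB, 1 GB left
Final drives: [6,6] [6,5,5] [5,5,5].

3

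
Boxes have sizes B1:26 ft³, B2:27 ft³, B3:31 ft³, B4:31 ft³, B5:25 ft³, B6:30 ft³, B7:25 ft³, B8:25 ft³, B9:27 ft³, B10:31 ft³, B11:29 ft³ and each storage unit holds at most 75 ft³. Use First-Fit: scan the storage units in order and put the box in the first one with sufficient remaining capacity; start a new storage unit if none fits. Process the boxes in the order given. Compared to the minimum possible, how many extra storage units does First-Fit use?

First-Fit: [26,27] [31,31] [25,30] [25,25] [27,31] [29] → 6 storage units.
Total size 307 ft³; any packing needs at least ⌈307/75⌉ = 5 storage units.
An optimal packing achieves that bound: [31,31] [31,30] [29,27] [27,26] [25,25,25] → 5 storage units.
Excess: 6 − 5 = 1.

1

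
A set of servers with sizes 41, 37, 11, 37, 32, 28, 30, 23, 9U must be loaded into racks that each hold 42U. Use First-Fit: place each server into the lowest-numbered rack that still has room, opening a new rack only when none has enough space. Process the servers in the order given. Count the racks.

rack 1: place 41U, 1U left
rack 2: place 37U, 5U left
rack 3: place 11U, 31U left
rack 4: place 37U, 5U left
rack 5: place 32U, 10U left
rack 3: place 28U, 3U left
rack 6: place 30U, 12U left
rack 7: place 23U, 19U left
rack 5: place 9U, 1U left
Final racks: [41] [37] [11,28] [37] [32,9] [30] [23].

7 racks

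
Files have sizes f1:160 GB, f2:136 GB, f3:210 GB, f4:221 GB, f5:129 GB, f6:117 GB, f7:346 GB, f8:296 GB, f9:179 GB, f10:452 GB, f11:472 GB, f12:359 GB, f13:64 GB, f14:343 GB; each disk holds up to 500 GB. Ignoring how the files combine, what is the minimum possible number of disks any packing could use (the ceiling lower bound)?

7

Total size = 160 + 136 + 210 + 221 + 129 + 117 + 346 + 296 + 179 + 452 + 472 + 359 + 64 + 343 = 3484 GB.
⌈3484 / 500⌉ = 7.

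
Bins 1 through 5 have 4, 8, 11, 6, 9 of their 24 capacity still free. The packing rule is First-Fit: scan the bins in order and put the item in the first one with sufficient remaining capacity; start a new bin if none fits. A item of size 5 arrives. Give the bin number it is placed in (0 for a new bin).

Bins with room: bin 2 (8), bin 3 (11), bin 4 (6), bin 5 (9).
The first with room is bin 2.

2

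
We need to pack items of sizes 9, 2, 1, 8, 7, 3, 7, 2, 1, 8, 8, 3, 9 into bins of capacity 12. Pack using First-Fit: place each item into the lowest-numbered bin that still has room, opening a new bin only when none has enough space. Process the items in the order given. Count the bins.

Put 9 in bin 1; 3 remain.
Put 2 in bin 1; 1 remain.
Put 1 in bin 1; 0 remain.
Put 8 in bin 2; 4 remain.
Put 7 in bin 3; 5 remain.
Put 3 in bin 2; 1 remain.
Put 7 in bin 4; 5 remain.
Put 2 in bin 3; 3 remain.
Put 1 in bin 2; 0 remain.
Put 8 in bin 5; 4 remain.
Put 8 in bin 6; 4 remain.
Put 3 in bin 3; 0 remain.
Put 9 in bin 7; 3 remain.

7 bins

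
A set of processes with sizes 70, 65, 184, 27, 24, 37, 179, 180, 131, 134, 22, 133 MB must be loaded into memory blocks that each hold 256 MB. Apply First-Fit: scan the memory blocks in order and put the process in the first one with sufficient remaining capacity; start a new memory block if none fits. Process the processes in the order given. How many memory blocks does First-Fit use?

70 MB → memory block 1 (remaining 186 MB)
65 MB → memory block 1 (remaining 121 MB)
184 MB → memory block 2 (remaining 72 MB)
27 MB → memory block 1 (remaining 94 MB)
24 MB → memory block 1 (remaining 70 MB)
37 MB → memory block 1 (remaining 33 MB)
179 MB → memory block 3 (remaining 77 MB)
180 MB → memory block 4 (remaining 76 MB)
131 MB → memory block 5 (remaining 125 MB)
134 MB → memory block 6 (remaining 122 MB)
22 MB → memory block 1 (remaining 11 MB)
133 MB → memory block 7 (remaining 123 MB)

7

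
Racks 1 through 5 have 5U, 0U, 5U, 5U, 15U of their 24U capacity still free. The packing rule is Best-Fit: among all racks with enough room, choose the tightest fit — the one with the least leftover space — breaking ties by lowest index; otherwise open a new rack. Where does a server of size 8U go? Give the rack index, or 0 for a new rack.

Racks with room: rack 5 (15U).
Tightest fit is rack 5 with 15U free.

5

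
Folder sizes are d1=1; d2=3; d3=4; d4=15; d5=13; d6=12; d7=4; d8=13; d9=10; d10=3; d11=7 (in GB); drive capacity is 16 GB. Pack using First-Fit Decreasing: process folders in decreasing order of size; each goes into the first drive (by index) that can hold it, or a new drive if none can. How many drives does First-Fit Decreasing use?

6

Sorted descending: 15, 13, 13, 12, 10, 7, 4, 4, 3, 3, 1.
15 GB → drive 1 (remaining 1 GB)
13 GB → drive 2 (remaining 3 GB)
13 GB → drive 3 (remaining 3 GB)
12 GB → drive 4 (remaining 4 GB)
10 GB → drive 5 (remaining 6 GB)
7 GB → drive 6 (remaining 9 GB)
4 GB → drive 4 (remaining 0 GB)
4 GB → drive 5 (remaining 2 GB)
3 GB → drive 2 (remaining 0 GB)
3 GB → drive 3 (remaining 0 GB)
1 GB → drive 1 (remaining 0 GB)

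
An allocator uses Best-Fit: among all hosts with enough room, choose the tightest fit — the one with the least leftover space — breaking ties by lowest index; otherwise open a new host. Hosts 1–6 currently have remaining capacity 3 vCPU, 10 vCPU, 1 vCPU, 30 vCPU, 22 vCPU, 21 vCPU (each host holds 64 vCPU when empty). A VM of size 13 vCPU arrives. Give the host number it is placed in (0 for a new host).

6

Hosts with room: host 4 (30 vCPU), host 5 (22 vCPU), host 6 (21 vCPU).
Tightest fit is host 6 with 21 vCPU free.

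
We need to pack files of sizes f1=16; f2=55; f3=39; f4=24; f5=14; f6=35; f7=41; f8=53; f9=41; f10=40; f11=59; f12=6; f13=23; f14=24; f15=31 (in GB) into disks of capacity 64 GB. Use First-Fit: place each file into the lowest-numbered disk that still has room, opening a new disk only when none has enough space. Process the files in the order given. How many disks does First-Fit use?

10 disks

Put f1 (16 GB) in disk 1; 48 GB remain.
Put f2 (55 GB) in disk 2; 9 GB remain.
Put f3 (39 GB) in disk 1; 9 GB remain.
Put f4 (24 GB) in disk 3; 40 GB remain.
Put f5 (14 GB) in disk 3; 26 GB remain.
Put f6 (35 GB) in disk 4; 29 GB remain.
Put f7 (41 GB) in disk 5; 23 GB remain.
Put f8 (53 GB) in disk 6; 11 GB remain.
Put f9 (41 GB) in disk 7; 23 GB remain.
Put f10 (40 GB) in disk 8; 24 GB remain.
Put f11 (59 GB) in disk 9; 5 GB remain.
Put f12 (6 GB) in disk 1; 3 GB remain.
Put f13 (23 GB) in disk 3; 3 GB remain.
Put f14 (24 GB) in disk 4; 5 GB remain.
Put f15 (31 GB) in disk 10; 33 GB remain.
Final disks: [16,39,6] [55] [24,14,23] [35,24] [41] [53] [41] [40] [59] [31].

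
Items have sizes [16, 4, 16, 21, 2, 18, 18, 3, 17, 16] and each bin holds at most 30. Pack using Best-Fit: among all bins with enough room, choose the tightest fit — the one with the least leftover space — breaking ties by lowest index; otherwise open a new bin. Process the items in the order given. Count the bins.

7

Put 16 in bin 1; 14 remain.
Put 4 in bin 1; 10 remain.
Put 16 in bin 2; 14 remain.
Put 21 in bin 3; 9 remain.
Put 2 in bin 3; 7 remain.
Put 18 in bin 4; 12 remain.
Put 18 in bin 5; 12 remain.
Put 3 in bin 3; 4 remain.
Put 17 in bin 6; 13 remain.
Put 16 in bin 7; 14 remain.
Final bins: [16,4] [16] [21,2,3] [18] [18] [17] [16].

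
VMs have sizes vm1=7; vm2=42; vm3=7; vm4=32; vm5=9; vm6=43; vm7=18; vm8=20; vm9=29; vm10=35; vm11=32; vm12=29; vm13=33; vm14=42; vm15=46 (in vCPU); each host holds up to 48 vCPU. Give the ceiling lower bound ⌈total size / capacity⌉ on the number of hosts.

Total size = 7 + 42 + 7 + 32 + 9 + 43 + 18 + 20 + 29 + 35 + 32 + 29 + 33 + 42 + 46 = 424 vCPU.
⌈424 / 48⌉ = 9.

9 hosts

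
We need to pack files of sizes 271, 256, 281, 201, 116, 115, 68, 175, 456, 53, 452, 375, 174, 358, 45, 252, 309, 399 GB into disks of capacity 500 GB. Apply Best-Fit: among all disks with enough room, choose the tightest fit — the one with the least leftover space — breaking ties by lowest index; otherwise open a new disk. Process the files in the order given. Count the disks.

11

Put 271 GB in disk 1; 229 GB remain.
Put 256 GB in disk 2; 244 GB remain.
Put 281 GB in disk 3; 219 GB remain.
Put 201 GB in disk 3; 18 GB remain.
Put 116 GB in disk 1; 113 GB remain.
Put 115 GB in disk 2; 129 GB remain.
Put 68 GB in disk 1; 45 GB remain.
Put 175 GB in disk 4; 325 GB remain.
Put 456 GB in disk 5; 44 GB remain.
Put 53 GB in disk 2; 76 GB remain.
Put 452 GB in disk 6; 48 GB remain.
Put 375 GB in disk 7; 125 GB remain.
Put 174 GB in disk 4; 151 GB remain.
Put 358 GB in disk 8; 142 GB remain.
Put 45 GB in disk 1; 0 GB remain.
Put 252 GB in disk 9; 248 GB remain.
Put 309 GB in disk 10; 191 GB remain.
Put 399 GB in disk 11; 101 GB remain.
Final disks: [271,116,68,45] [256,115,53] [281,201] [175,174] [456] [452] [375] [358] [252] [309] [399].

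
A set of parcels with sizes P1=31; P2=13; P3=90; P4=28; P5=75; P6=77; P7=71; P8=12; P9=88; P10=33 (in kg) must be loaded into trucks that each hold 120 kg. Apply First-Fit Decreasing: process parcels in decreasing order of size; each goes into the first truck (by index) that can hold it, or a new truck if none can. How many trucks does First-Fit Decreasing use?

Sorted descending: 90, 88, 77, 75, 71, 33, 31, 28, 13, 12.
truck 1: place 90 kg, 30 kg left
truck 2: place 88 kg, 32 kg left
truck 3: place 77 kg, 43 kg left
truck 4: place 75 kg, 45 kg left
truck 5: place 71 kg, 49 kg left
truck 3: place 33 kg, 10 kg left
truck 2: place 31 kg, 1 kg left
truck 1: place 28 kg, 2 kg left
truck 4: place 13 kg, 32 kg left
truck 4: place 12 kg, 20 kg left
Final trucks: [90,28] [88,31] [77,33] [75,13,12] [71].

5 trucks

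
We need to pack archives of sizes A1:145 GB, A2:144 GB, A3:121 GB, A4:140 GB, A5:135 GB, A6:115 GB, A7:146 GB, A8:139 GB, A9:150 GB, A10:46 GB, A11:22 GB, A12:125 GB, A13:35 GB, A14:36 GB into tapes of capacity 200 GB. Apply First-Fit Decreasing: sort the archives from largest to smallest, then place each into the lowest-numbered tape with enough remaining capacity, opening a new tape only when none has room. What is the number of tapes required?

10

Sorted descending: 150, 146, 145, 144, 140, 139, 135, 125, 121, 115, 46, 36, 35, 22.
Put 150 GB in tape 1; 50 GB remain.
Put 146 GB in tape 2; 54 GB remain.
Put 145 GB in tape 3; 55 GB remain.
Put 144 GB in tape 4; 56 GB remain.
Put 140 GB in tape 5; 60 GB remain.
Put 139 GB in tape 6; 61 GB remain.
Put 135 GB in tape 7; 65 GB remain.
Put 125 GB in tape 8; 75 GB remain.
Put 121 GB in tape 9; 79 GB remain.
Put 115 GB in tape 10; 85 GB remain.
Put 46 GB in tape 1; 4 GB remain.
Put 36 GB in tape 2; 18 GB remain.
Put 35 GB in tape 3; 20 GB remain.
Put 22 GB in tape 4; 34 GB remain.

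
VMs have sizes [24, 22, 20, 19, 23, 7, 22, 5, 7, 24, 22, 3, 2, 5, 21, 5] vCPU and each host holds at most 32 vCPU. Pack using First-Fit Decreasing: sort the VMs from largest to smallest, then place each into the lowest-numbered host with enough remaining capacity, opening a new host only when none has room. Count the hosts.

Sorted descending: 24, 24, 23, 22, 22, 22, 21, 20, 19, 7, 7, 5, 5, 5, 3, 2.
24 vCPU → host 1 (remaining 8 vCPU)
24 vCPU → host 2 (remaining 8 vCPU)
23 vCPU → host 3 (remaining 9 vCPU)
22 vCPU → host 4 (remaining 10 vCPU)
22 vCPU → host 5 (remaining 10 vCPU)
22 vCPU → host 6 (remaining 10 vCPU)
21 vCPU → host 7 (remaining 11 vCPU)
20 vCPU → host 8 (remaining 12 vCPU)
19 vCPU → host 9 (remaining 13 vCPU)
7 vCPU → host 1 (remaining 1 vCPU)
7 vCPU → host 2 (remaining 1 vCPU)
5 vCPU → host 3 (remaining 4 vCPU)
5 vCPU → host 4 (remaining 5 vCPU)
5 vCPU → host 4 (remaining 0 vCPU)
3 vCPU → host 3 (remaining 1 vCPU)
2 vCPU → host 5 (remaining 8 vCPU)
Final hosts: [24,7] [24,7] [23,5,3] [22,5,5] [22,2] [22] [21] [20] [19].

9 hosts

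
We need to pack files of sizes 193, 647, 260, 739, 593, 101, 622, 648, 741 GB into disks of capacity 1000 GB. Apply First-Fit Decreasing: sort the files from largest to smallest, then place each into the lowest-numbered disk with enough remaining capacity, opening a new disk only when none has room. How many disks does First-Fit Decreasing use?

Sorted descending: 741, 739, 648, 647, 622, 593, 260, 193, 101.
Put 741 GB in disk 1; 259 GB remain.
Put 739 GB in disk 2; 261 GB remain.
Put 648 GB in disk 3; 352 GB remain.
Put 647 GB in disk 4; 353 GB remain.
Put 622 GB in disk 5; 378 GB remain.
Put 593 GB in disk 6; 407 GB remain.
Put 260 GB in disk 2; 1 GB remain.
Put 193 GB in disk 1; 66 GB remain.
Put 101 GB in disk 3; 251 GB remain.

6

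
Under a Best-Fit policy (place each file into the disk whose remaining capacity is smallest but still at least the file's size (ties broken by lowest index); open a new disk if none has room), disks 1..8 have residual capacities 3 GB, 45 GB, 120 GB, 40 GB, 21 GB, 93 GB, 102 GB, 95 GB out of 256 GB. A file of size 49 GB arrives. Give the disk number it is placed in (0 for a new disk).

Disks with room: disk 3 (120 GB), disk 6 (93 GB), disk 7 (102 GB), disk 8 (95 GB).
Tightest fit is disk 6 with 93 GB free.

6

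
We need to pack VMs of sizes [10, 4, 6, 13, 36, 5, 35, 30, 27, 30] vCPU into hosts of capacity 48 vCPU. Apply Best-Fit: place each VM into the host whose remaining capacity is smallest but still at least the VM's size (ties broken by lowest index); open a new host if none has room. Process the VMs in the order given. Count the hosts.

6

host 1: place 10 vCPU, 38 vCPU left
host 1: place 4 vCPU, 34 vCPU left
host 1: place 6 vCPU, 28 vCPU left
host 1: place 13 vCPU, 15 vCPU left
host 2: place 36 vCPU, 12 vCPU left
host 2: place 5 vCPU, 7 vCPU left
host 3: place 35 vCPU, 13 vCPU left
host 4: place 30 vCPU, 18 vCPU left
host 5: place 27 vCPU, 21 vCPU left
host 6: place 30 vCPU, 18 vCPU left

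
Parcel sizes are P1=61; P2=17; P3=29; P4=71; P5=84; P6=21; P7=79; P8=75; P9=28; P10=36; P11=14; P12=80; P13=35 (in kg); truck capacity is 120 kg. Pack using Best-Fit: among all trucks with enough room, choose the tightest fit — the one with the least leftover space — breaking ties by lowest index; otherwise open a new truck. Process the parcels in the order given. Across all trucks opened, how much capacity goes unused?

truck 1: place P1 (61 kg), 59 kg left
truck 1: place P2 (17 kg), 42 kg left
truck 1: place P3 (29 kg), 13 kg left
truck 2: place P4 (71 kg), 49 kg left
truck 3: place P5 (84 kg), 36 kg left
truck 3: place P6 (21 kg), 15 kg left
truck 4: place P7 (79 kg), 41 kg left
truck 5: place P8 (75 kg), 45 kg left
truck 4: place P9 (28 kg), 13 kg left
truck 5: place P10 (36 kg), 9 kg left
truck 3: place P11 (14 kg), 1 kg left
truck 6: place P12 (80 kg), 40 kg left
truck 6: place P13 (35 kg), 5 kg left
6 trucks × 120 kg = 720 kg; used 630 kg; unused 90 kg.

90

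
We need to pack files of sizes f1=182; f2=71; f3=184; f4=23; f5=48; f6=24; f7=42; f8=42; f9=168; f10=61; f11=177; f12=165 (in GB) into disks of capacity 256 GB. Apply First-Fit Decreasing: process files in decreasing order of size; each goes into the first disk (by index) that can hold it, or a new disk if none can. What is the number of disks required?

Sorted descending: 184, 182, 177, 168, 165, 71, 61, 48, 42, 42, 24, 23.
disk 1: place 184 GB, 72 GB left
disk 2: place 182 GB, 74 GB left
disk 3: place 177 GB, 79 GB left
disk 4: place 168 GB, 88 GB left
disk 5: place 165 GB, 91 GB left
disk 1: place 71 GB, 1 GB left
disk 2: place 61 GB, 13 GB left
disk 3: place 48 GB, 31 GB left
disk 4: place 42 GB, 46 GB left
disk 4: place 42 GB, 4 GB left
disk 3: place 24 GB, 7 GB left
disk 5: place 23 GB, 68 GB left
Final disks: [184,71] [182,61] [177,48,24] [168,42,42] [165,23].

5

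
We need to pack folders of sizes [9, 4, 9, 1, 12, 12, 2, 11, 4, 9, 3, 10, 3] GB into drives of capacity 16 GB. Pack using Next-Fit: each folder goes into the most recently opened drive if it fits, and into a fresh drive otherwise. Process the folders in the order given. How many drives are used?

7 drives

Put 9 GB in drive 1; 7 GB remain.
Put 4 GB in drive 1; 3 GB remain.
Put 9 GB in drive 2; 7 GB remain.
Put 1 GB in drive 2; 6 GB remain.
Put 12 GB in drive 3; 4 GB remain.
Put 12 GB in drive 4; 4 GB remain.
Put 2 GB in drive 4; 2 GB remain.
Put 11 GB in drive 5; 5 GB remain.
Put 4 GB in drive 5; 1 GB remain.
Put 9 GB in drive 6; 7 GB remain.
Put 3 GB in drive 6; 4 GB remain.
Put 10 GB in drive 7; 6 GB remain.
Put 3 GB in drive 7; 3 GB remain.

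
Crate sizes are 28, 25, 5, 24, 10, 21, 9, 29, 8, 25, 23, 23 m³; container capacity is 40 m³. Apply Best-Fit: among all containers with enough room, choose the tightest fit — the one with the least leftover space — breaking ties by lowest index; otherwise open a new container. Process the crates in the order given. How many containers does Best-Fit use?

container 1: place 28 m³, 12 m³ left
container 2: place 25 m³, 15 m³ left
container 1: place 5 m³, 7 m³ left
container 3: place 24 m³, 16 m³ left
container 2: place 10 m³, 5 m³ left
container 4: place 21 m³, 19 m³ left
container 3: place 9 m³, 7 m³ left
container 5: place 29 m³, 11 m³ left
container 5: place 8 m³, 3 m³ left
container 6: place 25 m³, 15 m³ left
container 7: place 23 m³, 17 m³ left
container 8: place 23 m³, 17 m³ left

8 containers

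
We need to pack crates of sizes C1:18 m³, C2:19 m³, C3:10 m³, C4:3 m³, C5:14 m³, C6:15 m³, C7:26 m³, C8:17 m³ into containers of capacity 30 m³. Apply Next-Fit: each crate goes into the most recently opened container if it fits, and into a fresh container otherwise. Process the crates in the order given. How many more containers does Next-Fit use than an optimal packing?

1

Next-Fit: [18] [19,10] [3,14] [15] [26] [17] → 6 containers.
Total size 122 m³; any packing needs at least ⌈122/30⌉ = 5 containers.
An optimal packing achieves that bound: [26,3] [19,10] [18] [17] [15,14] → 5 containers.
Excess: 6 − 5 = 1.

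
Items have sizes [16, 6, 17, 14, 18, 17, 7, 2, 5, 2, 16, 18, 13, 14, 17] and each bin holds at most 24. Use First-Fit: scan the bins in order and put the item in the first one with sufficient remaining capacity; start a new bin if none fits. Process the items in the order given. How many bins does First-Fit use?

10 bins

Put 16 in bin 1; 8 remain.
Put 6 in bin 1; 2 remain.
Put 17 in bin 2; 7 remain.
Put 14 in bin 3; 10 remain.
Put 18 in bin 4; 6 remain.
Put 17 in bin 5; 7 remain.
Put 7 in bin 2; 0 remain.
Put 2 in bin 1; 0 remain.
Put 5 in bin 3; 5 remain.
Put 2 in bin 3; 3 remain.
Put 16 in bin 6; 8 remain.
Put 18 in bin 7; 6 remain.
Put 13 in bin 8; 11 remain.
Put 14 in bin 9; 10 remain.
Put 17 in bin 10; 7 remain.
Final bins: [16,6,2] [17,7] [14,5,2] [18] [17] [16] [18] [13] [14] [17].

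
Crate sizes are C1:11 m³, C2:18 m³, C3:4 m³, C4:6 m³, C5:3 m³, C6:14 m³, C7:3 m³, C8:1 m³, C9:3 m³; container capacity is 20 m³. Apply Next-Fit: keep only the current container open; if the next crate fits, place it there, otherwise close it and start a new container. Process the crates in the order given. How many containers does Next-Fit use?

5

container 1: place C1 (11 m³), 9 m³ left
container 2: place C2 (18 m³), 2 m³ left
container 3: place C3 (4 m³), 16 m³ left
container 3: place C4 (6 m³), 10 m³ left
container 3: place C5 (3 m³), 7 m³ left
container 4: place C6 (14 m³), 6 m³ left
container 4: place C7 (3 m³), 3 m³ left
container 4: place C8 (1 m³), 2 m³ left
container 5: place C9 (3 m³), 17 m³ left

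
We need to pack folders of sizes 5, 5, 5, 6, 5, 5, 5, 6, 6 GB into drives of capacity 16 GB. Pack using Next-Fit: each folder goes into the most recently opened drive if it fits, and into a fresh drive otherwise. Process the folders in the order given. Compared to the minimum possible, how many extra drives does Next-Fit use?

1

Next-Fit: [5,5,5] [6,5,5] [5,6] [6] → 4 drives.
Total size 48 GB; any packing needs at least ⌈48/16⌉ = 3 drives.
An optimal packing achieves that bound: [6,5,5] [6,5,5] [6,5,5] → 3 drives.
Excess: 4 − 3 = 1.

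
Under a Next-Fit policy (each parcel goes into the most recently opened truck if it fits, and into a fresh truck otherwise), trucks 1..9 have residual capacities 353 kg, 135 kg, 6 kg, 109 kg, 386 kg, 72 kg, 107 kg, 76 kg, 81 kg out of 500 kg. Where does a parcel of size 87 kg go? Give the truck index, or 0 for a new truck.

Next-Fit only looks at truck 9, which has 81 kg free.
87 kg does not fit, so a new truck is opened.

0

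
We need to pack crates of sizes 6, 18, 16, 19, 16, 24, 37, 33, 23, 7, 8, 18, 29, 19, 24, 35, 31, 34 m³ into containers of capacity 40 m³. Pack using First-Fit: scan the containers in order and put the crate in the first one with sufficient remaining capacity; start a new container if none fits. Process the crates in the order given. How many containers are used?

container 1: place 6 m³, 34 m³ left
container 1: place 18 m³, 16 m³ left
container 1: place 16 m³, 0 m³ left
container 2: place 19 m³, 21 m³ left
container 2: place 16 m³, 5 m³ left
container 3: place 24 m³, 16 m³ left
container 4: place 37 m³, 3 m³ left
container 5: place 33 m³, 7 m³ left
container 6: place 23 m³, 17 m³ left
container 3: place 7 m³, 9 m³ left
container 3: place 8 m³, 1 m³ left
container 7: place 18 m³, 22 m³ left
container 8: place 29 m³, 11 m³ left
container 7: place 19 m³, 3 m³ left
container 9: place 24 m³, 16 m³ left
container 10: place 35 m³, 5 m³ left
container 11: place 31 m³, 9 m³ left
container 12: place 34 m³, 6 m³ left
Final containers: [6,18,16] [19,16] [24,7,8] [37] [33] [23] [18,19] [29] [24] [35] [31] [34].

12 containers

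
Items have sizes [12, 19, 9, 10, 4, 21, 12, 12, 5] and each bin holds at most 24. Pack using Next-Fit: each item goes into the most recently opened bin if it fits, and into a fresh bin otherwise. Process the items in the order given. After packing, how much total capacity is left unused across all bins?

12 → bin 1 (remaining 12)
19 → bin 2 (remaining 5)
9 → bin 3 (remaining 15)
10 → bin 3 (remaining 5)
4 → bin 3 (remaining 1)
21 → bin 4 (remaining 3)
12 → bin 5 (remaining 12)
12 → bin 5 (remaining 0)
5 → bin 6 (remaining 19)
6 bins × 24 = 144; used 104; unused 40.

40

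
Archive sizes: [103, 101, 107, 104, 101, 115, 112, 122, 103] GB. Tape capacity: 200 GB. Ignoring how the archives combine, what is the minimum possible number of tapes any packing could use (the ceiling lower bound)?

Total size = 103 + 101 + 107 + 104 + 101 + 115 + 112 + 122 + 103 = 968 GB.
⌈968 / 200⌉ = 5.

5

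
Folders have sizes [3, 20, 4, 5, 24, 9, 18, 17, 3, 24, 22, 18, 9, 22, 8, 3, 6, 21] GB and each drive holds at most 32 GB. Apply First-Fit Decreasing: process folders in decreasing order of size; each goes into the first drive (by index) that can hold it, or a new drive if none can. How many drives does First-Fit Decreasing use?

9

Sorted descending: 24, 24, 22, 22, 21, 20, 18, 18, 17, 9, 9, 8, 6, 5, 4, 3, 3, 3.
24 GB → drive 1 (remaining 8 GB)
24 GB → drive 2 (remaining 8 GB)
22 GB → drive 3 (remaining 10 GB)
22 GB → drive 4 (remaining 10 GB)
21 GB → drive 5 (remaining 11 GB)
20 GB → drive 6 (remaining 12 GB)
18 GB → drive 7 (remaining 14 GB)
18 GB → drive 8 (remaining 14 GB)
17 GB → drive 9 (remaining 15 GB)
9 GB → drive 3 (remaining 1 GB)
9 GB → drive 4 (remaining 1 GB)
8 GB → drive 1 (remaining 0 GB)
6 GB → drive 2 (remaining 2 GB)
5 GB → drive 5 (remaining 6 GB)
4 GB → drive 5 (remaining 2 GB)
3 GB → drive 6 (remaining 9 GB)
3 GB → drive 6 (remaining 6 GB)
3 GB → drive 6 (remaining 3 GB)
Final drives: [24,8] [24,6] [22,9] [22,9] [21,5,4] [20,3,3,3] [18] [18] [17].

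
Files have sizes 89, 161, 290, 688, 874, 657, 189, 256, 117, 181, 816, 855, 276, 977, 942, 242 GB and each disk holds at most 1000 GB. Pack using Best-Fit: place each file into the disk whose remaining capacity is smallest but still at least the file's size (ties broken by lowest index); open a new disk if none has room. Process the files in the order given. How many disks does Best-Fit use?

89 GB → disk 1 (remaining 911 GB)
161 GB → disk 1 (remaining 750 GB)
290 GB → disk 1 (remaining 460 GB)
688 GB → disk 2 (remaining 312 GB)
874 GB → disk 3 (remaining 126 GB)
657 GB → disk 4 (remaining 343 GB)
189 GB → disk 2 (remaining 123 GB)
256 GB → disk 4 (remaining 87 GB)
117 GB → disk 2 (remaining 6 GB)
181 GB → disk 1 (remaining 279 GB)
816 GB → disk 5 (remaining 184 GB)
855 GB → disk 6 (remaining 145 GB)
276 GB → disk 1 (remaining 3 GB)
977 GB → disk 7 (remaining 23 GB)
942 GB → disk 8 (remaining 58 GB)
242 GB → disk 9 (remaining 758 GB)
Final disks: [89,161,290,181,276] [688,189,117] [874] [657,256] [816] [855] [977] [942] [242].

9 disks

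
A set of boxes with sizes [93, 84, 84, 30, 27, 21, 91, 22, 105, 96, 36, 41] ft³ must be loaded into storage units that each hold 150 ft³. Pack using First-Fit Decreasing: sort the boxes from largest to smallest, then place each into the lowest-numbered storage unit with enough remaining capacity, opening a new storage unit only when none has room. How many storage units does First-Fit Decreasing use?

6

Sorted descending: 105, 96, 93, 91, 84, 84, 41, 36, 30, 27, 22, 21.
storage unit 1: place 105 ft³, 45 ft³ left
storage unit 2: place 96 ft³, 54 ft³ left
storage unit 3: place 93 ft³, 57 ft³ left
storage unit 4: place 91 ft³, 59 ft³ left
storage unit 5: place 84 ft³, 66 ft³ left
storage unit 6: place 84 ft³, 66 ft³ left
storage unit 1: place 41 ft³, 4 ft³ left
storage unit 2: place 36 ft³, 18 ft³ left
storage unit 3: place 30 ft³, 27 ft³ left
storage unit 3: place 27 ft³, 0 ft³ left
storage unit 4: place 22 ft³, 37 ft³ left
storage unit 4: place 21 ft³, 16 ft³ left
Final storage units: [105,41] [96,36] [93,30,27] [91,22,21] [84] [84].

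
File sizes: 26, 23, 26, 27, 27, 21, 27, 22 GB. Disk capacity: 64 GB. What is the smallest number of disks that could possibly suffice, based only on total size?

Total size = 26 + 23 + 26 + 27 + 27 + 21 + 27 + 22 = 199 GB.
⌈199 / 64⌉ = 4.

4 disks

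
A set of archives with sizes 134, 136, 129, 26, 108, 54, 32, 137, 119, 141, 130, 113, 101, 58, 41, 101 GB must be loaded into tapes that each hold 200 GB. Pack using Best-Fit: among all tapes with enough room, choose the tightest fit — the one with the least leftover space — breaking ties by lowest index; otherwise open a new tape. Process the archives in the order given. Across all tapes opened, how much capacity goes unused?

640

tape 1: place 134 GB, 66 GB left
tape 2: place 136 GB, 64 GB left
tape 3: place 129 GB, 71 GB left
tape 2: place 26 GB, 38 GB left
tape 4: place 108 GB, 92 GB left
tape 1: place 54 GB, 12 GB left
tape 2: place 32 GB, 6 GB left
tape 5: place 137 GB, 63 GB left
tape 6: place 119 GB, 81 GB left
tape 7: place 141 GB, 59 GB left
tape 8: place 130 GB, 70 GB left
tape 9: place 113 GB, 87 GB left
tape 10: place 101 GB, 99 GB left
tape 7: place 58 GB, 1 GB left
tape 5: place 41 GB, 22 GB left
tape 11: place 101 GB, 99 GB left
11 tapes × 200 GB = 2200 GB; used 1560 GB; unused 640 GB.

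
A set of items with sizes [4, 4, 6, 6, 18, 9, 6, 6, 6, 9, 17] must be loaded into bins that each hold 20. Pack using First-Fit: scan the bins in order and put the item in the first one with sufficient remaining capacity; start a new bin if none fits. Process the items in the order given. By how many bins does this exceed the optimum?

First-Fit: [4,4,6,6] [18] [9,6] [6,6] [9] [17] → 6 bins.
Total size 91; any packing needs at least ⌈91/20⌉ = 5 bins.
An optimal packing achieves that bound: [18] [17] [9,9] [6,6,6] [6,6,4,4] → 5 bins.
Excess: 6 − 5 = 1.

1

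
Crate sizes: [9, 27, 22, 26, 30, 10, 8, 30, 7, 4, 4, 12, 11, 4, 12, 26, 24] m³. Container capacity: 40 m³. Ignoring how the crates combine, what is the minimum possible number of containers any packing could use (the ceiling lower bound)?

Total size = 9 + 27 + 22 + 26 + 30 + 10 + 8 + 30 + 7 + 4 + 4 + 12 + 11 + 4 + 12 + 26 + 24 = 266 m³.
⌈266 / 40⌉ = 7.

7 containers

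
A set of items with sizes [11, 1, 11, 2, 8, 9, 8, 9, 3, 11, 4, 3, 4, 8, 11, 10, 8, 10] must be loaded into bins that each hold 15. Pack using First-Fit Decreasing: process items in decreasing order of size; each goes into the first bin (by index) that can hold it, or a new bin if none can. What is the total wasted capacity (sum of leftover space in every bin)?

49

Sorted descending: 11, 11, 11, 11, 10, 10, 9, 9, 8, 8, 8, 8, 4, 4, 3, 3, 2, 1.
Put 11 in bin 1; 4 remain.
Put 11 in bin 2; 4 remain.
Put 11 in bin 3; 4 remain.
Put 11 in bin 4; 4 remain.
Put 10 in bin 5; 5 remain.
Put 10 in bin 6; 5 remain.
Put 9 in bin 7; 6 remain.
Put 9 in bin 8; 6 remain.
Put 8 in bin 9; 7 remain.
Put 8 in bin 10; 7 remain.
Put 8 in bin 11; 7 remain.
Put 8 in bin 12; 7 remain.
Put 4 in bin 1; 0 remain.
Put 4 in bin 2; 0 remain.
Put 3 in bin 3; 1 remain.
Put 3 in bin 4; 1 remain.
Put 2 in bin 5; 3 remain.
Put 1 in bin 3; 0 remain.
12 bins × 15 = 180; used 131; unused 49.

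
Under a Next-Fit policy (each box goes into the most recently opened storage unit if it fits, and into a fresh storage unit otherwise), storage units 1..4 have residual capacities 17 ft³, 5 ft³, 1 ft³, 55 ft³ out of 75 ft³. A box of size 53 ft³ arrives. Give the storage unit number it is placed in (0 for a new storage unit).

4

Next-Fit only looks at storage unit 4, which has 55 ft³ free.
53 ft³ fits there.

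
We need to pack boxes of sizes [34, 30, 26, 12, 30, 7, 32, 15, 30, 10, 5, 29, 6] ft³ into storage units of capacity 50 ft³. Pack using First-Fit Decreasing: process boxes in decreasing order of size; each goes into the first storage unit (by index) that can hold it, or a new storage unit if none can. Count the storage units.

7 storage units

Sorted descending: 34, 32, 30, 30, 30, 29, 26, 15, 12, 10, 7, 6, 5.
storage unit 1: place 34 ft³, 16 ft³ left
storage unit 2: place 32 ft³, 18 ft³ left
storage unit 3: place 30 ft³, 20 ft³ left
storage unit 4: place 30 ft³, 20 ft³ left
storage unit 5: place 30 ft³, 20 ft³ left
storage unit 6: place 29 ft³, 21 ft³ left
storage unit 7: place 26 ft³, 24 ft³ left
storage unit 1: place 15 ft³, 1 ft³ left
storage unit 2: place 12 ft³, 6 ft³ left
storage unit 3: place 10 ft³, 10 ft³ left
storage unit 3: place 7 ft³, 3 ft³ left
storage unit 2: place 6 ft³, 0 ft³ left
storage unit 4: place 5 ft³, 15 ft³ left
Final storage units: [34,15] [32,12,6] [30,10,7] [30,5] [30] [29] [26].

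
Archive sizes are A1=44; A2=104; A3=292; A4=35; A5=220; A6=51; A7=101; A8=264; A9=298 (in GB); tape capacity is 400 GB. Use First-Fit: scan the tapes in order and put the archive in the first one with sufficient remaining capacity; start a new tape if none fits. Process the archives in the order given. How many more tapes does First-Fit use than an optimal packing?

1

First-Fit: [44,104,35,51,101] [292] [220] [264] [298] → 5 tapes.
Total size 1409 GB; any packing needs at least ⌈1409/400⌉ = 4 tapes.
An optimal packing achieves that bound: [298,101] [292,104] [264,51,44,35] [220] → 4 tapes.
Excess: 5 − 4 = 1.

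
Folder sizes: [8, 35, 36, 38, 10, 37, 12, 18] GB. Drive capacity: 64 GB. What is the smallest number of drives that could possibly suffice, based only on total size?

4 drives

Total size = 8 + 35 + 36 + 38 + 10 + 37 + 12 + 18 = 194 GB.
⌈194 / 64⌉ = 4.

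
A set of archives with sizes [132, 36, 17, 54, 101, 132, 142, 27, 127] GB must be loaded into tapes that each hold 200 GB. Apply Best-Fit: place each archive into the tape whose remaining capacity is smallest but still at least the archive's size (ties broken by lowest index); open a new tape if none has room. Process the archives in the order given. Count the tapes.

5

tape 1: place 132 GB, 68 GB left
tape 1: place 36 GB, 32 GB left
tape 1: place 17 GB, 15 GB left
tape 2: place 54 GB, 146 GB left
tape 2: place 101 GB, 45 GB left
tape 3: place 132 GB, 68 GB left
tape 4: place 142 GB, 58 GB left
tape 2: place 27 GB, 18 GB left
tape 5: place 127 GB, 73 GB left
Final tapes: [132,36,17] [54,101,27] [132] [142] [127].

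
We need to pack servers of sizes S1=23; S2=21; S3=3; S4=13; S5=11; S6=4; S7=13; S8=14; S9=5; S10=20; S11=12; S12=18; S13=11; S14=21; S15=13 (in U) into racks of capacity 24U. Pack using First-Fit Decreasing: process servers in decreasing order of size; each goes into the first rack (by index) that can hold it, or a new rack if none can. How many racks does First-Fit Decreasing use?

Sorted descending: 23, 21, 21, 20, 18, 14, 13, 13, 13, 12, 11, 11, 5, 4, 3.
Put 23U in rack 1; 1U remain.
Put 21U in rack 2; 3U remain.
Put 21U in rack 3; 3U remain.
Put 20U in rack 4; 4U remain.
Put 18U in rack 5; 6U remain.
Put 14U in rack 6; 10U remain.
Put 13U in rack 7; 11U remain.
Put 13U in rack 8; 11U remain.
Put 13U in rack 9; 11U remain.
Put 12U in rack 10; 12U remain.
Put 11U in rack 7; 0U remain.
Put 11U in rack 8; 0U remain.
Put 5U in rack 5; 1U remain.
Put 4U in rack 4; 0U remain.
Put 3U in rack 2; 0U remain.
Final racks: [23] [21,3] [21] [20,4] [18,5] [14] [13,11] [13,11] [13] [12].

10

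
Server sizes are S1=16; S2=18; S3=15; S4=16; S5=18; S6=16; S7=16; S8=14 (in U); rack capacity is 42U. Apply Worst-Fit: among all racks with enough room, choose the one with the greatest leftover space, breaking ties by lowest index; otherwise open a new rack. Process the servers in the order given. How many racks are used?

rack 1: place S1 (16U), 26U left
rack 1: place S2 (18U), 8U left
rack 2: place S3 (15U), 27U left
rack 2: place S4 (16U), 11U left
rack 3: place S5 (18U), 24U left
rack 3: place S6 (16U), 8U left
rack 4: place S7 (16U), 26U left
rack 4: place S8 (14U), 12U left
Final racks: [16,18] [15,16] [18,16] [16,14].

4 racks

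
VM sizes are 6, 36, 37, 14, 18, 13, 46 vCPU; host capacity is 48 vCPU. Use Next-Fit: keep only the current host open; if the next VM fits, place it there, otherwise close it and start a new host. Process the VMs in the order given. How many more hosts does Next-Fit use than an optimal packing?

Next-Fit: [6,36] [37] [14,18,13] [46] → 4 hosts.
Total size 170 vCPU; any packing needs at least ⌈170/48⌉ = 4 hosts.
So 4 is already optimal.

0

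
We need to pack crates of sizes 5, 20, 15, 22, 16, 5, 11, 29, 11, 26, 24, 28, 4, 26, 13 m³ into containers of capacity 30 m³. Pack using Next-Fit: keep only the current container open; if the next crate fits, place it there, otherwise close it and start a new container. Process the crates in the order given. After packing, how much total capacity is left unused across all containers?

105

container 1: place 5 m³, 25 m³ left
container 1: place 20 m³, 5 m³ left
container 2: place 15 m³, 15 m³ left
container 3: place 22 m³, 8 m³ left
container 4: place 16 m³, 14 m³ left
container 4: place 5 m³, 9 m³ left
container 5: place 11 m³, 19 m³ left
container 6: place 29 m³, 1 m³ left
container 7: place 11 m³, 19 m³ left
container 8: place 26 m³, 4 m³ left
container 9: place 24 m³, 6 m³ left
container 10: place 28 m³, 2 m³ left
container 11: place 4 m³, 26 m³ left
container 11: place 26 m³, 0 m³ left
container 12: place 13 m³, 17 m³ left
12 containers × 30 m³ = 360 m³; used 255 m³; unused 105 m³.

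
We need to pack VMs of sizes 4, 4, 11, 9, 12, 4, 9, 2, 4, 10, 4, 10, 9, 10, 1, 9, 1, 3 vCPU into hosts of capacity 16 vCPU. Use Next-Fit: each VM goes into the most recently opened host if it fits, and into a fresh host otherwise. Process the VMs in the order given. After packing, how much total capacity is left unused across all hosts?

4 vCPU → host 1 (remaining 12 vCPU)
4 vCPU → host 1 (remaining 8 vCPU)
11 vCPU → host 2 (remaining 5 vCPU)
9 vCPU → host 3 (remaining 7 vCPU)
12 vCPU → host 4 (remaining 4 vCPU)
4 vCPU → host 4 (remaining 0 vCPU)
9 vCPU → host 5 (remaining 7 vCPU)
2 vCPU → host 5 (remaining 5 vCPU)
4 vCPU → host 5 (remaining 1 vCPU)
10 vCPU → host 6 (remaining 6 vCPU)
4 vCPU → host 6 (remaining 2 vCPU)
10 vCPU → host 7 (remaining 6 vCPU)
9 vCPU → host 8 (remaining 7 vCPU)
10 vCPU → host 9 (remaining 6 vCPU)
1 vCPU → host 9 (remaining 5 vCPU)
9 vCPU → host 10 (remaining 7 vCPU)
1 vCPU → host 10 (remaining 6 vCPU)
3 vCPU → host 10 (remaining 3 vCPU)
10 hosts × 16 vCPU = 160 vCPU; used 116 vCPU; unused 44 vCPU.

44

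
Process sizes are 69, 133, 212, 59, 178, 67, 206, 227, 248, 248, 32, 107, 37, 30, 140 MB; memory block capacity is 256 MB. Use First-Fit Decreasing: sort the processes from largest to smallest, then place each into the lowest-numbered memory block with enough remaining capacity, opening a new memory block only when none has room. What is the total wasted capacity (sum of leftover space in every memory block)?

311

Sorted descending: 248, 248, 227, 212, 206, 178, 140, 133, 107, 69, 67, 59, 37, 32, 30.
248 MB → memory block 1 (remaining 8 MB)
248 MB → memory block 2 (remaining 8 MB)
227 MB → memory block 3 (remaining 29 MB)
212 MB → memory block 4 (remaining 44 MB)
206 MB → memory block 5 (remaining 50 MB)
178 MB → memory block 6 (remaining 78 MB)
140 MB → memory block 7 (remaining 116 MB)
133 MB → memory block 8 (remaining 123 MB)
107 MB → memory block 7 (remaining 9 MB)
69 MB → memory block 6 (remaining 9 MB)
67 MB → memory block 8 (remaining 56 MB)
59 MB → memory block 9 (remaining 197 MB)
37 MB → memory block 4 (remaining 7 MB)
32 MB → memory block 5 (remaining 18 MB)
30 MB → memory block 8 (remaining 26 MB)
9 memory blocks × 256 MB = 2304 MB; used 1993 MB; unused 311 MB.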